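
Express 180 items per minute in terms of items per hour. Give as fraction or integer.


Converting from per minute to per hour
Rate = 180 items per minute
Multiply by 60: 180 * 60
= 10800 items per hour

10800


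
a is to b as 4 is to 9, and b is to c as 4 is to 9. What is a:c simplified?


Given a:b = 4:9 and b:c = 4:9
Make b consistent. Multiply first ratio by 4: a:b = 16:36
Multiply second ratio by 9: b:c = 36:81
Now b = 36 in both, so a:b:c = 16:36:81
Therefore a:c = 16:81
Simplify by GCD: a:c = 16:81

16:81


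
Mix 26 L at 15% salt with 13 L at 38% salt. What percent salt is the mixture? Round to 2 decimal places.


Solute in mixture 1 = 15% of 26 L = 26*15/100 = 39/10 L
Solute in mixture 2 = 38% of 13 L = 13*38/100 = 247/50 L
Total solute = 39/10 + 247/50 = 221/25 L
Total volume = 26 + 13 = 39 L
Final concentration = 221/25/39 * 100 = 22.67%

22.67


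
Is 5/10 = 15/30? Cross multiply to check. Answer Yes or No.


Cross multiply to check 5/10 = 15/30
Left cross product: 5 * 30 = 150
Right cross product: 10 * 15 = 150
150 = 150
Equal, so proportions match => Yes

Yes


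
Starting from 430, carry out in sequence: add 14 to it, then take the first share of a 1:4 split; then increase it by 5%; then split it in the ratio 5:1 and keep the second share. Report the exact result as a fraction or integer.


Start with 430.
Step 1: Add 14: 430+14=444; split 1:4 first = 444*1/5 = 444/5
Step 2: Increase by 5%: 444/5 * 105/100 = 2331/25
Step 3: Split 5:1, second share = 2331/25 * 1/6 = 777/50
Final result = 777/50

777/50


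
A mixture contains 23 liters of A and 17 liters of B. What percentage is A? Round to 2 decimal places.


Volume of A = 23 L
Volume of B = 17 L
Total volume = 23 + 17 = 40 L
Percentage of A = (23/40) * 100
= 57.50%

57.50


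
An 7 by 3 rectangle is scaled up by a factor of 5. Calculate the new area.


Original dimensions: 7 x 3
Enlargement factor = 5
New width = 7 * 5 = 35
New height = 3 * 5 = 15
New area = 35 * 15 = 525

525


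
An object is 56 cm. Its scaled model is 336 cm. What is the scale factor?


Original length = 56 cm
Scaled length = 336 cm
Scale factor = 336 / 56
= 6

6


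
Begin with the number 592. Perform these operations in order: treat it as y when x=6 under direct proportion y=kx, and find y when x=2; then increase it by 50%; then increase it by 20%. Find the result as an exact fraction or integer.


Start with 592.
Step 1: Direct prop: k = (592)/6; new y = k*2 = 592*2/6 = 592/3
Step 2: Increase by 50%: 592/3 * 150/100 = 296
Step 3: Increase by 20%: 296 * 120/100 = 1776/5
Final result = 1776/5

1776/5


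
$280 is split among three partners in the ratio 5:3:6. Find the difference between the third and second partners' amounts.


Total parts = 5 + 3 + 6 = 14
Value per part = 280 / 14 = 20
Shares: 5*20=100, 3*20=60, 6*20=120
Third share = 120, second share = 60
Difference = |120 - 60| = 60

60


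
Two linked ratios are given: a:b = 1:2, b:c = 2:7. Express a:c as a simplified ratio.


Given a:b = 1:2 and b:c = 2:7
Make b consistent. Multiply first ratio by 2: a:b = 2:4
Multiply second ratio by 2: b:c = 4:14
Now b = 4 in both, so a:b:c = 2:4:14
Therefore a:c = 2:14
Simplify by GCD: a:c = 1:7

1:7


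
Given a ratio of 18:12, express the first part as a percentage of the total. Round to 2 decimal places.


Total parts = 18 + 12 = 30
First part fraction = 18/30
Percentage = (18/30) * 100
= 0.6 * 100
= 60.00%

60.00


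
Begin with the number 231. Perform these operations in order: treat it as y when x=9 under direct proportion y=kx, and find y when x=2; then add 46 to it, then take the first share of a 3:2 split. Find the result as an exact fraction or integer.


Start with 231.
Step 1: Direct prop: k = (231)/9; new y = k*2 = 231*2/9 = 154/3
Step 2: Add 46: 154/3+46=292/3; split 3:2 first = 292/3*3/5 = 292/5
Final result = 292/5

292/5


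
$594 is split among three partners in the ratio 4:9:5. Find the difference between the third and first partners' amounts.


Total parts = 4 + 9 + 5 = 18
Value per part = 594 / 18 = 33
Shares: 4*33=132, 9*33=297, 5*33=165
Third share = 165, first share = 132
Difference = |165 - 132| = 33

33


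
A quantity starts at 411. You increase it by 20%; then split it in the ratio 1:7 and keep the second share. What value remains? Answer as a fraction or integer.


Start with 411.
Step 1: Increase by 20%: 411 * 120/100 = 2466/5
Step 2: Split 1:7, second share = 2466/5 * 7/8 = 8631/20
Final result = 8631/20

8631/20


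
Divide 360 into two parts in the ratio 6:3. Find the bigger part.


Total parts = 6 + 3 = 9
Value per part = 360 / 9 = 40
First share = 6 * 40 = 240
Second share = 3 * 40 = 120
Larger share = 240

240


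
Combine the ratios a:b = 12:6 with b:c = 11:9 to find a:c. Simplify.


Given a:b = 12:6 and b:c = 11:9
Make b consistent. Multiply first ratio by 11: a:b = 132:66
Multiply second ratio by 6: b:c = 66:54
Now b = 66 in both, so a:b:c = 132:66:54
Therefore a:c = 132:54
Simplify by GCD: a:c = 22:9

22:9


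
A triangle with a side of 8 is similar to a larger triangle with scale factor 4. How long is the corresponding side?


Similar triangles have proportional sides
Scale factor = 4
Smaller side = 8
Corresponding larger side = 8 * 4
= 32

32


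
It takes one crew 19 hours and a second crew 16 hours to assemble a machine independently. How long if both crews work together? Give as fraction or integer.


Rate of A = 1/19 job per hour
Rate of B = 1/16 job per hour
Combined rate = 1/19 + 1/16
Find common denominator: (16 + 19)/(19*16) = 35/304
Combined rate = 35/304 job per hour
Time together = 1 / (35/304) = 304/35 hours

304/35


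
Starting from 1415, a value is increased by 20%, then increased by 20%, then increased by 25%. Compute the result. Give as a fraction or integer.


Start: 1415
Step 1: increase by 20% => multiply by 120/100
  1415 * 120/100 = 1698
Step 2: increase by 20% => multiply by 120/100
  1698 * 120/100 = 10188/5
Step 3: increase by 25% => multiply by 125/100
  10188/5 * 125/100 = 2547
Final value = 2547

2547


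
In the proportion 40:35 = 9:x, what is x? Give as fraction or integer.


Setting up: 40/35 = 9/x
Cross multiply: 40 * x = 35 * 9
40x = 315
x = 315/40
x = 63/8

63/8


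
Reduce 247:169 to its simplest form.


Find GCD(247, 169)
GCD = 13
Divide both by 13: 247/13 = 19, 169/13 = 13
Simplified ratio = 19:13

19:13


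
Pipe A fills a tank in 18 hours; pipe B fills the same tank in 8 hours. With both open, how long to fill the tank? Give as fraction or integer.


Rate of A = 1/18 job per hour
Rate of B = 1/8 job per hour
Combined rate = 1/18 + 1/8
Find common denominator: (8 + 18)/(18*8) = 26/144
Combined rate = 13/72 job per hour
Time together = 1 / (13/72) = 72/13 hours

72/13


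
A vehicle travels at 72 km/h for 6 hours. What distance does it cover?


Using distance = speed * time
Speed = 72 km/h
Time = 6 hours
Distance = 72 * 6
= 432 km

432


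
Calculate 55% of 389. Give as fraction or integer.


Compute 55% of 389
Convert percentage: 55% = 55/100
Multiply: 389 * 55/100
= 21395/100
= 4279/20

4279/20


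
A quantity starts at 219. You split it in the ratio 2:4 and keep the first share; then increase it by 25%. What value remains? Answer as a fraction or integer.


Start with 219.
Step 1: Split 2:4, first share = 219 * 2/6 = 73
Step 2: Increase by 25%: 73 * 125/100 = 365/4
Final result = 365/4

365/4


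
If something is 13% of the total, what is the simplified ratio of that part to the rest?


Part = 13%, Remainder = 87%
Ratio = 13:87
GCD(13, 87) = 1
Simplify: 13:87 = 13:87

13:87


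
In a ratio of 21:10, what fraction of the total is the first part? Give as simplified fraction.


Total parts = 21 + 10 = 31
First part fraction = 21/31
Simplify: 21/31 = 21/31

21/31


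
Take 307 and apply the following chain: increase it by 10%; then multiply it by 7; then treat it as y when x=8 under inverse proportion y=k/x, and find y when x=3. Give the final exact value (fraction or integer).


Start with 307.
Step 1: Increase by 10%: 307 * 110/100 = 3377/10
Step 2: Multiply by 7: 3377/10 * 7 = 23639/10
Step 3: Inverse prop: k = (23639/10)*8; new y = k/3 = 23639/10*8/3 = 94556/15
Final result = 94556/15

94556/15


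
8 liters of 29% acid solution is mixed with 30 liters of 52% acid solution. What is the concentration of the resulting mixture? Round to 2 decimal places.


Solute in mixture 1 = 29% of 8 L = 8*29/100 = 58/25 L
Solute in mixture 2 = 52% of 30 L = 30*52/100 = 78/5 L
Total solute = 58/25 + 78/5 = 448/25 L
Total volume = 8 + 30 = 38 L
Final concentration = 448/25/38 * 100 = 47.16%

47.16


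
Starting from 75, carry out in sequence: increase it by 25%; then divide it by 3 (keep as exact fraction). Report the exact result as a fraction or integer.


Start with 75.
Step 1: Increase by 25%: 75 * 125/100 = 375/4
Step 2: Divide by 3: 375/4 / 3 = 125/4
Final result = 125/4

125/4


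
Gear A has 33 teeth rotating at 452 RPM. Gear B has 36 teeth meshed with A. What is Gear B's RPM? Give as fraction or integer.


Gear ratio: teeth_A * RPM_A = teeth_B * RPM_B
33 * 452 = 36 * RPM_B
14916 = 36 * RPM_B
RPM_B = 14916 / 36
RPM_B = 1243/3

1243/3


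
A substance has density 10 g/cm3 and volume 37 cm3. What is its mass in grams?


Using mass = density * volume
Density = 10 g/cm3
Volume = 37 cm3
Mass = 10 * 37
= 370 g

370


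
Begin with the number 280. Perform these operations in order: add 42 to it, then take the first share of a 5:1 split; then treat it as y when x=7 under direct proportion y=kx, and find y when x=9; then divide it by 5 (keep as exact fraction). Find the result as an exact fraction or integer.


Start with 280.
Step 1: Add 42: 280+42=322; split 5:1 first = 322*5/6 = 805/3
Step 2: Direct prop: k = (805/3)/7; new y = k*9 = 805/3*9/7 = 345
Step 3: Divide by 5: 345 / 5 = 69
Final result = 69

69


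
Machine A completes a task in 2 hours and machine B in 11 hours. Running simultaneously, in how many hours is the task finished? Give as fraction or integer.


Rate of A = 1/2 job per hour
Rate of B = 1/11 job per hour
Combined rate = 1/2 + 1/11
Find common denominator: (11 + 2)/(2*11) = 13/22
Combined rate = 13/22 job per hour
Time together = 1 / (13/22) = 22/13 hours

22/13


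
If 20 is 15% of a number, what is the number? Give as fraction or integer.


Given: 20 is 15% of the whole
Set up: 20 = 15/100 * whole
whole = 20 * 100 / 15
whole = 2000 / 15
whole = 400/3

400/3


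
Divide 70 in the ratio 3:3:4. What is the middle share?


Ratio = 3:3:4
Total parts = 3 + 3 + 4 = 10
Value per part = 70 / 10 = 7
First share = 3 * 7 = 21
Middle share = 3 * 7 = 21
Third share = 4 * 7 = 28

21


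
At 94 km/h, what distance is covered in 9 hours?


Using distance = speed * time
Speed = 94 km/h
Time = 9 hours
Distance = 94 * 9
= 846 km

846


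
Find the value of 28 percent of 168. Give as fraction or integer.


Compute 28% of 168
Convert percentage: 28% = 28/100
Multiply: 168 * 28/100
= 4704/100
= 1176/25

1176/25


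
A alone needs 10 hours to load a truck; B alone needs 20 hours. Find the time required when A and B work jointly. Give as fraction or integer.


Rate of A = 1/10 job per hour
Rate of B = 1/20 job per hour
Combined rate = 1/10 + 1/20
Find common denominator: (20 + 10)/(10*20) = 30/200
Combined rate = 3/20 job per hour
Time together = 1 / (3/20) = 20/3 hours

20/3


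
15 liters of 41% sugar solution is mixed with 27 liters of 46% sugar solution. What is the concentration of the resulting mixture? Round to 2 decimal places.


Solute in mixture 1 = 41% of 15 L = 15*41/100 = 123/20 L
Solute in mixture 2 = 46% of 27 L = 27*46/100 = 621/50 L
Total solute = 123/20 + 621/50 = 1857/100 L
Total volume = 15 + 27 = 42 L
Final concentration = 1857/100/42 * 100 = 44.21%

44.21


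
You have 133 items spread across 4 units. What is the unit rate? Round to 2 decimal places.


Total items = 133
Number of units = 4
Unit rate = 133 / 4
= 33.25 items per unit

33.25


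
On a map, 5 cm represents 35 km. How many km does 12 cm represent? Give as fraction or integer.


Map scale: 5 cm = 35 km
Measured distance on map = 12 cm
Set up proportion: 12 * 35 / 5
= 420 / 5
= 84 km

84


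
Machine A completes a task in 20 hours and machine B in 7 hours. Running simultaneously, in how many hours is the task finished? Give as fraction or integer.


Rate of A = 1/20 job per hour
Rate of B = 1/7 job per hour
Combined rate = 1/20 + 1/7
Find common denominator: (7 + 20)/(20*7) = 27/140
Combined rate = 27/140 job per hour
Time together = 1 / (27/140) = 140/27 hours

140/27


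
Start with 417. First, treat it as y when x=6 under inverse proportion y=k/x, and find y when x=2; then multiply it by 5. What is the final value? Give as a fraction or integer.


Start with 417.
Step 1: Inverse prop: k = (417)*6; new y = k/2 = 417*6/2 = 1251
Step 2: Multiply by 5: 1251 * 5 = 6255
Final result = 6255

6255


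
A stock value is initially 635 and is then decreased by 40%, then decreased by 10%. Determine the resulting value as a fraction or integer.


Start: 635
Step 1: decrease by 40% => multiply by 60/100
  635 * 60/100 = 381
Step 2: decrease by 10% => multiply by 90/100
  381 * 90/100 = 3429/10
Final value = 3429/10

3429/10


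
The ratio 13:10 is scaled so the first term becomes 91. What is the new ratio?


Original ratio: 13:10
First term target: 91
Scale factor = 91 / 13 = 7
Multiply second term: 10 * 7 = 70
Equivalent ratio = 91:70

91:70


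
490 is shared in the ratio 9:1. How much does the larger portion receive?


Total parts = 9 + 1 = 10
Value per part = 490 / 10 = 49
First share = 9 * 49 = 441
Second share = 1 * 49 = 49
Larger share = 441

441


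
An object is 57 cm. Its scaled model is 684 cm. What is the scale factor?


Original length = 57 cm
Scaled length = 684 cm
Scale factor = 684 / 57
= 12

12


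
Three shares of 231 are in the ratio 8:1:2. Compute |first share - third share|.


Total parts = 8 + 1 + 2 = 11
Value per part = 231 / 11 = 21
Shares: 8*21=168, 1*21=21, 2*21=42
First share = 168, third share = 42
Difference = |168 - 42| = 126

126


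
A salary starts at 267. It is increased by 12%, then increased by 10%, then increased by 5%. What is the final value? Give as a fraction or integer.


Start: 267
Step 1: increase by 12% => multiply by 112/100
  267 * 112/100 = 7476/25
Step 2: increase by 10% => multiply by 110/100
  7476/25 * 110/100 = 41118/125
Step 3: increase by 5% => multiply by 105/100
  41118/125 * 105/100 = 431739/1250
Final value = 431739/1250

431739/1250


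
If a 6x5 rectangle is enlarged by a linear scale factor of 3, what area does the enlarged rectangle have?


Original dimensions: 6 x 5
Enlargement factor = 3
New width = 6 * 3 = 18
New height = 5 * 3 = 15
New area = 18 * 15 = 270

270


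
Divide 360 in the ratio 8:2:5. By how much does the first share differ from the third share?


Total parts = 8 + 2 + 5 = 15
Value per part = 360 / 15 = 24
Shares: 8*24=192, 2*24=48, 5*24=120
First share = 192, third share = 120
Difference = |192 - 120| = 72

72


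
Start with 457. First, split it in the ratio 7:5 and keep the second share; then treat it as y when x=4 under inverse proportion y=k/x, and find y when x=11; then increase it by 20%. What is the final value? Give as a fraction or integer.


Start with 457.
Step 1: Split 7:5, second share = 457 * 5/12 = 2285/12
Step 2: Inverse prop: k = (2285/12)*4; new y = k/11 = 2285/12*4/11 = 2285/33
Step 3: Increase by 20%: 2285/33 * 120/100 = 914/11
Final result = 914/11

914/11


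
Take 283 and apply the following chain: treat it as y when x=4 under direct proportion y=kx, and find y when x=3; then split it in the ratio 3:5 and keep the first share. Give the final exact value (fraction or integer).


Start with 283.
Step 1: Direct prop: k = (283)/4; new y = k*3 = 283*3/4 = 849/4
Step 2: Split 3:5, first share = 849/4 * 3/8 = 2547/32
Final result = 2547/32

2547/32


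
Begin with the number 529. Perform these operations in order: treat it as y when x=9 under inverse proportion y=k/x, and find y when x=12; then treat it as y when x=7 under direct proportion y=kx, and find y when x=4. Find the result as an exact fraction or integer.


Start with 529.
Step 1: Inverse prop: k = (529)*9; new y = k/12 = 529*9/12 = 1587/4
Step 2: Direct prop: k = (1587/4)/7; new y = k*4 = 1587/4*4/7 = 1587/7
Final result = 1587/7

1587/7


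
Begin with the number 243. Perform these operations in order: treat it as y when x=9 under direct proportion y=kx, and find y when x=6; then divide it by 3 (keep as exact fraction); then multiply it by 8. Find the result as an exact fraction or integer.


Start with 243.
Step 1: Direct prop: k = (243)/9; new y = k*6 = 243*6/9 = 162
Step 2: Divide by 3: 162 / 3 = 54
Step 3: Multiply by 8: 54 * 8 = 432
Final result = 432

432


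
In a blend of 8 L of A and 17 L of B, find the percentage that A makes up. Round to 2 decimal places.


Volume of A = 8 L
Volume of B = 17 L
Total volume = 8 + 17 = 25 L
Percentage of A = (8/25) * 100
= 32.00%

32.00


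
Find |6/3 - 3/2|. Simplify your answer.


Simplify: 6/3 = 2 and 3/2 = 3/2
Find common denominator: LCD = 2
Convert: 4/2 and 3/2
Difference = |4 - 3|/2 = 1/2
Simplified = 1/2

1/2


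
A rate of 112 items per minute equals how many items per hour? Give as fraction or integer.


Converting from per minute to per hour
Rate = 112 items per minute
Multiply by 60: 112 * 60
= 6720 items per hour

6720


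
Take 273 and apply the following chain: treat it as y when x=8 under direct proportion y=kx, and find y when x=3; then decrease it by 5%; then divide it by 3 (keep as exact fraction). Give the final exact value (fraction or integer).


Start with 273.
Step 1: Direct prop: k = (273)/8; new y = k*3 = 273*3/8 = 819/8
Step 2: Decrease by 5%: 819/8 * 95/100 = 15561/160
Step 3: Divide by 3: 15561/160 / 3 = 5187/160
Final result = 5187/160

5187/160


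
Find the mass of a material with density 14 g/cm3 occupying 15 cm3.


Using mass = density * volume
Density = 14 g/cm3
Volume = 15 cm3
Mass = 14 * 15
= 210 g

210


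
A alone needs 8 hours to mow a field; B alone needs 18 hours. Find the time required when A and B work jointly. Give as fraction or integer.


Rate of A = 1/8 job per hour
Rate of B = 1/18 job per hour
Combined rate = 1/8 + 1/18
Find common denominator: (18 + 8)/(8*18) = 26/144
Combined rate = 13/72 job per hour
Time together = 1 / (13/72) = 72/13 hours

72/13


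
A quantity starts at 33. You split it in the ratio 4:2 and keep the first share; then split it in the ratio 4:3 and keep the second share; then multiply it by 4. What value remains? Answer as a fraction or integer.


Start with 33.
Step 1: Split 4:2, first share = 33 * 4/6 = 22
Step 2: Split 4:3, second share = 22 * 3/7 = 66/7
Step 3: Multiply by 4: 66/7 * 4 = 264/7
Final result = 264/7

264/7


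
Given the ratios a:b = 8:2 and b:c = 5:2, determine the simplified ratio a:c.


Given a:b = 8:2 and b:c = 5:2
Make b consistent. Multiply first ratio by 5: a:b = 40:10
Multiply second ratio by 2: b:c = 10:4
Now b = 10 in both, so a:b:c = 40:10:4
Therefore a:c = 40:4
Simplify by GCD: a:c = 10:1

10:1


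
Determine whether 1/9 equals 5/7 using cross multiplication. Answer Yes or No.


Cross multiply to check 1/9 = 5/7
Left cross product: 1 * 7 = 7
Right cross product: 9 * 5 = 45
7 != 45
Not equal, so proportions differ => No

No


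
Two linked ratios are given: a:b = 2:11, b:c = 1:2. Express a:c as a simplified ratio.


Given a:b = 2:11 and b:c = 1:2
Make b consistent. Multiply first ratio by 1: a:b = 2:11
Multiply second ratio by 11: b:c = 11:22
Now b = 11 in both, so a:b:c = 2:11:22
Therefore a:c = 2:22
Simplify by GCD: a:c = 1:11

1:11


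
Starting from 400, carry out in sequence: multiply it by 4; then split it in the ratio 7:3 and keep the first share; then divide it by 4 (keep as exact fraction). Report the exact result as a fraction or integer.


Start with 400.
Step 1: Multiply by 4: 400 * 4 = 1600
Step 2: Split 7:3, first share = 1600 * 7/10 = 1120
Step 3: Divide by 4: 1120 / 4 = 280
Final result = 280

280


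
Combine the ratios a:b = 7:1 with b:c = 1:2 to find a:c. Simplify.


Given a:b = 7:1 and b:c = 1:2
Make b consistent. Multiply first ratio by 1: a:b = 7:1
Multiply second ratio by 1: b:c = 1:2
Now b = 1 in both, so a:b:c = 7:1:2
Therefore a:c = 7:2
Simplify by GCD: a:c = 7:2

7:2


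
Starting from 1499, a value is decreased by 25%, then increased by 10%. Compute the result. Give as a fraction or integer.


Start: 1499
Step 1: decrease by 25% => multiply by 75/100
  1499 * 75/100 = 4497/4
Step 2: increase by 10% => multiply by 110/100
  4497/4 * 110/100 = 49467/40
Final value = 49467/40

49467/40


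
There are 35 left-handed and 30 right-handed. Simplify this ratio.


Find GCD(35, 30)
GCD = 5
Divide both by 5: 35/5 = 7, 30/5 = 6
Simplified ratio = 7:6

7:6


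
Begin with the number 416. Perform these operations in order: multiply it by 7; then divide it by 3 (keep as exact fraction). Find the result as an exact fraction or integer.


Start with 416.
Step 1: Multiply by 7: 416 * 7 = 2912
Step 2: Divide by 3: 2912 / 3 = 2912/3
Final result = 2912/3

2912/3


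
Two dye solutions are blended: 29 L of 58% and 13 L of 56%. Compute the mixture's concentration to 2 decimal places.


Solute in mixture 1 = 58% of 29 L = 29*58/100 = 841/50 L
Solute in mixture 2 = 56% of 13 L = 13*56/100 = 182/25 L
Total solute = 841/50 + 182/25 = 241/10 L
Total volume = 29 + 13 = 42 L
Final concentration = 241/10/42 * 100 = 57.38%

57.38


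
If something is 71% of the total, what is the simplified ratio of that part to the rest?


Part = 71%, Remainder = 29%
Ratio = 71:29
GCD(71, 29) = 1
Simplify: 71:29 = 71:29

71:29


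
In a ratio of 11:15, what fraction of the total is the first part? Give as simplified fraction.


Total parts = 11 + 15 = 26
First part fraction = 11/26
Simplify: 11/26 = 11/26

11/26


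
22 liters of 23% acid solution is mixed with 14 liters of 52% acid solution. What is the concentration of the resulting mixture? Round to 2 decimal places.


Solute in mixture 1 = 23% of 22 L = 22*23/100 = 253/50 L
Solute in mixture 2 = 52% of 14 L = 14*52/100 = 182/25 L
Total solute = 253/50 + 182/25 = 617/50 L
Total volume = 22 + 14 = 36 L
Final concentration = 617/50/36 * 100 = 34.28%

34.28


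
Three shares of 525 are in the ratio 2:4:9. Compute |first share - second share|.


Total parts = 2 + 4 + 9 = 15
Value per part = 525 / 15 = 35
Shares: 2*35=70, 4*35=140, 9*35=315
First share = 70, second share = 140
Difference = |70 - 140| = 70

70


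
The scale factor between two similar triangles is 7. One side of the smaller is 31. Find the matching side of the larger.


Similar triangles have proportional sides
Scale factor = 7
Smaller side = 31
Corresponding larger side = 31 * 7
= 217

217


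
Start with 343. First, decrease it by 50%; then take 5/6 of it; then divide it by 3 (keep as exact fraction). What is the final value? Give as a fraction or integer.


Start with 343.
Step 1: Decrease by 50%: 343 * 50/100 = 343/2
Step 2: Take 5/6: 343/2 * 5/6 = 1715/12
Step 3: Divide by 3: 1715/12 / 3 = 1715/36
Final result = 1715/36

1715/36


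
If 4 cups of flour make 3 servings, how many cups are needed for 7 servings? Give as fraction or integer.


Original: 4 cups for 3 servings
Target servings = 7
Scaling factor = 7/3
New amount = 4 * 7/3
= 28/3
= 28/3 cups

28/3


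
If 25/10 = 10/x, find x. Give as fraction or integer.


Setting up: 25/10 = 10/x
Cross multiply: 25 * x = 10 * 10
25x = 100
x = 100/25
x = 4

4


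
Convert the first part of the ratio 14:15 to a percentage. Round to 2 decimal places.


Total parts = 14 + 15 = 29
First part fraction = 14/29
Percentage = (14/29) * 100
= 0.482759 * 100
= 48.28%

48.28


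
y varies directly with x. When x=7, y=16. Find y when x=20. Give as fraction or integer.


Direct proportion: y = kx
Find k: k = 16/7 = 16/7
Compute y at x=20: y = 16/7 * 20
y = 320/7

320/7


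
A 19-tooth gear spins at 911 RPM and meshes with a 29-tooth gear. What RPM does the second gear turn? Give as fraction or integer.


Gear ratio: teeth_A * RPM_A = teeth_B * RPM_B
19 * 911 = 29 * RPM_B
17309 = 29 * RPM_B
RPM_B = 17309 / 29
RPM_B = 17309/29

17309/29


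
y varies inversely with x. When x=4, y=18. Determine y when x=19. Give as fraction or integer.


Inverse proportion: y = k/x
Find k: k = 4 * 18 = 72
Compute y at x=19: y = 72/19
y = 72/19

72/19


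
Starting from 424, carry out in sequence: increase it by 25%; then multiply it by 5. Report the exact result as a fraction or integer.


Start with 424.
Step 1: Increase by 25%: 424 * 125/100 = 530
Step 2: Multiply by 5: 530 * 5 = 2650
Final result = 2650

2650


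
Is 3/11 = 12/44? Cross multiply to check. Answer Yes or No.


Cross multiply to check 3/11 = 12/44
Left cross product: 3 * 44 = 132
Right cross product: 11 * 12 = 132
132 = 132
Equal, so proportions match => Yes

Yes


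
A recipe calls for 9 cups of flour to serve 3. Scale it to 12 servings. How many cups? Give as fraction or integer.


Original: 9 cups for 3 servings
Target servings = 12
Scaling factor = 12/3
New amount = 9 * 12/3
= 108/3
= 36 cups

36


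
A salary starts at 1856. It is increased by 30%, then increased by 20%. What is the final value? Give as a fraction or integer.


Start: 1856
Step 1: increase by 30% => multiply by 130/100
  1856 * 130/100 = 12064/5
Step 2: increase by 20% => multiply by 120/100
  12064/5 * 120/100 = 72384/25
Final value = 72384/25

72384/25


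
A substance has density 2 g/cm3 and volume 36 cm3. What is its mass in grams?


Using mass = density * volume
Density = 2 g/cm3
Volume = 36 cm3
Mass = 2 * 36
= 72 g

72


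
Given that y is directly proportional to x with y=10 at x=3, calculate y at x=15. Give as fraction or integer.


Direct proportion: y = kx
Find k: k = 10/3 = 10/3
Compute y at x=15: y = 10/3 * 15
y = 50

50


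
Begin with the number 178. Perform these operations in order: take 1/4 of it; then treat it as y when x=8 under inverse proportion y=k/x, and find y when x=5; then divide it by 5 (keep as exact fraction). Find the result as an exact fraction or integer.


Start with 178.
Step 1: Take 1/4: 178 * 1/4 = 89/2
Step 2: Inverse prop: k = (89/2)*8; new y = k/5 = 89/2*8/5 = 356/5
Step 3: Divide by 5: 356/5 / 5 = 356/25
Final result = 356/25

356/25


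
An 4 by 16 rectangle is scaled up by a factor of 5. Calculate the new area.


Original dimensions: 4 x 16
Enlargement factor = 5
New width = 4 * 5 = 20
New height = 16 * 5 = 80
New area = 20 * 80 = 1600

1600


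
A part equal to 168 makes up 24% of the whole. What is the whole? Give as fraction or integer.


Given: 168 is 24% of the whole
Set up: 168 = 24/100 * whole
whole = 168 * 100 / 24
whole = 16800 / 24
whole = 700

700


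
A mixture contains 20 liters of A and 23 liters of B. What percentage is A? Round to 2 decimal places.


Volume of A = 20 L
Volume of B = 23 L
Total volume = 20 + 23 = 43 L
Percentage of A = (20/43) * 100
= 46.51%

46.51


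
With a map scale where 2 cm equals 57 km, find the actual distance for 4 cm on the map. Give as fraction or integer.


Map scale: 2 cm = 57 km
Measured distance on map = 4 cm
Set up proportion: 4 * 57 / 2
= 228 / 2
= 114 km

114


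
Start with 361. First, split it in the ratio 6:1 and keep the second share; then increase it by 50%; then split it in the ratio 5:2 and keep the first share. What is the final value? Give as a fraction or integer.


Start with 361.
Step 1: Split 6:1, second share = 361 * 1/7 = 361/7
Step 2: Increase by 50%: 361/7 * 150/100 = 1083/14
Step 3: Split 5:2, first share = 1083/14 * 5/7 = 5415/98
Final result = 5415/98

5415/98


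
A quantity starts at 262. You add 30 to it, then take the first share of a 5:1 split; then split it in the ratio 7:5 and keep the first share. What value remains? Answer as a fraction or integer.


Start with 262.
Step 1: Add 30: 262+30=292; split 5:1 first = 292*5/6 = 730/3
Step 2: Split 7:5, first share = 730/3 * 7/12 = 2555/18
Final result = 2555/18

2555/18


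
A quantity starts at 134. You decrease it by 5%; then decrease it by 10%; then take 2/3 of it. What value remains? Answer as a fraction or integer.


Start with 134.
Step 1: Decrease by 5%: 134 * 95/100 = 1273/10
Step 2: Decrease by 10%: 1273/10 * 90/100 = 11457/100
Step 3: Take 2/3: 11457/100 * 2/3 = 3819/50
Final result = 3819/50

3819/50


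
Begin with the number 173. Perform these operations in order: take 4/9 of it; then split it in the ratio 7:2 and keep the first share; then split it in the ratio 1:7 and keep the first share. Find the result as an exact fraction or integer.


Start with 173.
Step 1: Take 4/9: 173 * 4/9 = 692/9
Step 2: Split 7:2, first share = 692/9 * 7/9 = 4844/81
Step 3: Split 1:7, first share = 4844/81 * 1/8 = 1211/162
Final result = 1211/162

1211/162


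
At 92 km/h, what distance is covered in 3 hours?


Using distance = speed * time
Speed = 92 km/h
Time = 3 hours
Distance = 92 * 3
= 276 km

276


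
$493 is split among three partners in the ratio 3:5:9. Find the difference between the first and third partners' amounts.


Total parts = 3 + 5 + 9 = 17
Value per part = 493 / 17 = 29
Shares: 3*29=87, 5*29=145, 9*29=261
First share = 87, third share = 261
Difference = |87 - 261| = 174

174


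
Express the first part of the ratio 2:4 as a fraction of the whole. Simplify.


Total parts = 2 + 4 = 6
First part fraction = 2/6
Simplify: 2/6 = 1/3

1/3


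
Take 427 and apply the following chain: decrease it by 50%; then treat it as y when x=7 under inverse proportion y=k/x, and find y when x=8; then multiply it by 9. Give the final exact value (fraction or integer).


Start with 427.
Step 1: Decrease by 50%: 427 * 50/100 = 427/2
Step 2: Inverse prop: k = (427/2)*7; new y = k/8 = 427/2*7/8 = 2989/16
Step 3: Multiply by 9: 2989/16 * 9 = 26901/16
Final result = 26901/16

26901/16


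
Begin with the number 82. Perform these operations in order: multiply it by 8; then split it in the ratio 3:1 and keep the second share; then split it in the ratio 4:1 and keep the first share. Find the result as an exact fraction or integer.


Start with 82.
Step 1: Multiply by 8: 82 * 8 = 656
Step 2: Split 3:1, second share = 656 * 1/4 = 164
Step 3: Split 4:1, first share = 164 * 4/5 = 656/5
Final result = 656/5

656/5


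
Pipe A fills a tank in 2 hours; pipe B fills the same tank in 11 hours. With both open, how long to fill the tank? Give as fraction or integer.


Rate of A = 1/2 job per hour
Rate of B = 1/11 job per hour
Combined rate = 1/2 + 1/11
Find common denominator: (11 + 2)/(2*11) = 13/22
Combined rate = 13/22 job per hour
Time together = 1 / (13/22) = 22/13 hours

22/13


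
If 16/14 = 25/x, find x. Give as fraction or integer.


Setting up: 16/14 = 25/x
Cross multiply: 16 * x = 14 * 25
16x = 350
x = 350/16
x = 175/8

175/8


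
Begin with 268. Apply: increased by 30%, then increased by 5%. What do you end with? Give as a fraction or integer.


Start: 268
Step 1: increase by 30% => multiply by 130/100
  268 * 130/100 = 1742/5
Step 2: increase by 5% => multiply by 105/100
  1742/5 * 105/100 = 18291/50
Final value = 18291/50

18291/50


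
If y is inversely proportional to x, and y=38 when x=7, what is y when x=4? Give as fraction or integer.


Inverse proportion: y = k/x
Find k: k = 7 * 38 = 266
Compute y at x=4: y = 266/4
y = 133/2

133/2


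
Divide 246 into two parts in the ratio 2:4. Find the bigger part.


Total parts = 2 + 4 = 6
Value per part = 246 / 6 = 41
First share = 2 * 41 = 82
Second share = 4 * 41 = 164
Larger share = 164

164


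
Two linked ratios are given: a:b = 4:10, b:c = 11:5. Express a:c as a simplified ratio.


Given a:b = 4:10 and b:c = 11:5
Make b consistent. Multiply first ratio by 11: a:b = 44:110
Multiply second ratio by 10: b:c = 110:50
Now b = 110 in both, so a:b:c = 44:110:50
Therefore a:c = 44:50
Simplify by GCD: a:c = 22:25

22:25


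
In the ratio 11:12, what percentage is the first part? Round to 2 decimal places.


Total parts = 11 + 12 = 23
First part fraction = 11/23
Percentage = (11/23) * 100
= 0.478261 * 100
= 47.83%

47.83


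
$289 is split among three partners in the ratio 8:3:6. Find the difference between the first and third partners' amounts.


Total parts = 8 + 3 + 6 = 17
Value per part = 289 / 17 = 17
Shares: 8*17=136, 3*17=51, 6*17=102
First share = 136, third share = 102
Difference = |136 - 102| = 34

34


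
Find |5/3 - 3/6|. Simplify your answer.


Simplify: 5/3 = 5/3 and 3/6 = 1/2
Find common denominator: LCD = 6
Convert: 10/6 and 3/6
Difference = |10 - 3|/6 = 7/6
Simplified = 7/6

7/6


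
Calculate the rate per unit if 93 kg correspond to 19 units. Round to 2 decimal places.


Total kg = 93
Number of units = 19
Unit rate = 93 / 19
= 4.89 kg per unit

4.89


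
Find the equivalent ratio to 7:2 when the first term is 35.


Original ratio: 7:2
First term target: 35
Scale factor = 35 / 7 = 5
Multiply second term: 2 * 5 = 10
Equivalent ratio = 35:10

35:10


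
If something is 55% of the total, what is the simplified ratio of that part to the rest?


Part = 55%, Remainder = 45%
Ratio = 55:45
GCD(55, 45) = 5
Simplify: 11:9 = 11:9

11:9


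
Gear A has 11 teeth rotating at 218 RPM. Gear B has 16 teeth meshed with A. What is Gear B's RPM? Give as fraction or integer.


Gear ratio: teeth_A * RPM_A = teeth_B * RPM_B
11 * 218 = 16 * RPM_B
2398 = 16 * RPM_B
RPM_B = 2398 / 16
RPM_B = 1199/8

1199/8


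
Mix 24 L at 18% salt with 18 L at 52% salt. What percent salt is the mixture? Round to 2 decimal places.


Solute in mixture 1 = 18% of 24 L = 24*18/100 = 108/25 L
Solute in mixture 2 = 52% of 18 L = 18*52/100 = 234/25 L
Total solute = 108/25 + 234/25 = 342/25 L
Total volume = 24 + 18 = 42 L
Final concentration = 342/25/42 * 100 = 32.57%

32.57


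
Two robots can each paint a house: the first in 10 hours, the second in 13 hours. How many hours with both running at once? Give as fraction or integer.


Rate of A = 1/10 job per hour
Rate of B = 1/13 job per hour
Combined rate = 1/10 + 1/13
Find common denominator: (13 + 10)/(10*13) = 23/130
Combined rate = 23/130 job per hour
Time together = 1 / (23/130) = 130/23 hours

130/23


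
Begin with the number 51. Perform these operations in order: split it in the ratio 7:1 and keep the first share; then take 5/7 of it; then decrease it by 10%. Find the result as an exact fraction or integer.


Start with 51.
Step 1: Split 7:1, first share = 51 * 7/8 = 357/8
Step 2: Take 5/7: 357/8 * 5/7 = 255/8
Step 3: Decrease by 10%: 255/8 * 90/100 = 459/16
Final result = 459/16

459/16


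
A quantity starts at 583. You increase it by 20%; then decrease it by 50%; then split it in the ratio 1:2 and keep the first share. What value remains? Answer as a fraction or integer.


Start with 583.
Step 1: Increase by 20%: 583 * 120/100 = 3498/5
Step 2: Decrease by 50%: 3498/5 * 50/100 = 1749/5
Step 3: Split 1:2, first share = 1749/5 * 1/3 = 583/5
Final result = 583/5

583/5


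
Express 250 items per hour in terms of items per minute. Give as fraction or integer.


Converting from per hour to per minute
Rate = 250 items per hour
Divide by 60: 250/60
= 25/6 items per minute

25/6


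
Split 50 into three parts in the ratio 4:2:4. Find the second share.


Ratio = 4:2:4
Total parts = 4 + 2 + 4 = 10
Value per part = 50 / 10 = 5
First share = 4 * 5 = 20
Middle share = 2 * 5 = 10
Third share = 4 * 5 = 20

10


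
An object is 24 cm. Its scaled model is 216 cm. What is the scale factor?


Original length = 24 cm
Scaled length = 216 cm
Scale factor = 216 / 24
= 9

9


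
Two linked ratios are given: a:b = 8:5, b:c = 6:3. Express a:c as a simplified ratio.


Given a:b = 8:5 and b:c = 6:3
Make b consistent. Multiply first ratio by 6: a:b = 48:30
Multiply second ratio by 5: b:c = 30:15
Now b = 30 in both, so a:b:c = 48:30:15
Therefore a:c = 48:15
Simplify by GCD: a:c = 16:5

16:5


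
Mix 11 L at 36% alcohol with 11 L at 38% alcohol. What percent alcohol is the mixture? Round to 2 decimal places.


Solute in mixture 1 = 36% of 11 L = 11*36/100 = 99/25 L
Solute in mixture 2 = 38% of 11 L = 11*38/100 = 209/50 L
Total solute = 99/25 + 209/50 = 407/50 L
Total volume = 11 + 11 = 22 L
Final concentration = 407/50/22 * 100 = 37.00%

37.00


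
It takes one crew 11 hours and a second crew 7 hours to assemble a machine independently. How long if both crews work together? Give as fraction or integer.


Rate of A = 1/11 job per hour
Rate of B = 1/7 job per hour
Combined rate = 1/11 + 1/7
Find common denominator: (7 + 11)/(11*7) = 18/77
Combined rate = 18/77 job per hour
Time together = 1 / (18/77) = 77/18 hours

77/18


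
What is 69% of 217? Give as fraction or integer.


Compute 69% of 217
Convert percentage: 69% = 69/100
Multiply: 217 * 69/100
= 14973/100
= 14973/100

14973/100


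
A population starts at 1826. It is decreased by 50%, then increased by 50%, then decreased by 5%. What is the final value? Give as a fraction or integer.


Start: 1826
Step 1: decrease by 50% => multiply by 50/100
  1826 * 50/100 = 913
Step 2: increase by 50% => multiply by 150/100
  913 * 150/100 = 2739/2
Step 3: decrease by 5% => multiply by 95/100
  2739/2 * 95/100 = 52041/40
Final value = 52041/40

52041/40


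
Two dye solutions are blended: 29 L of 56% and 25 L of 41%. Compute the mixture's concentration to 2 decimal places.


Solute in mixture 1 = 56% of 29 L = 29*56/100 = 406/25 L
Solute in mixture 2 = 41% of 25 L = 25*41/100 = 41/4 L
Total solute = 406/25 + 41/4 = 2649/100 L
Total volume = 29 + 25 = 54 L
Final concentration = 2649/100/54 * 100 = 49.06%

49.06


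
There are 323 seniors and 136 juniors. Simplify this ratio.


Find GCD(323, 136)
GCD = 17
Divide both by 17: 323/17 = 19, 136/17 = 8
Simplified ratio = 19:8

19:8


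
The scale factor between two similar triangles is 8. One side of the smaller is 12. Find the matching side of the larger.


Similar triangles have proportional sides
Scale factor = 8
Smaller side = 12
Corresponding larger side = 12 * 8
= 96

96


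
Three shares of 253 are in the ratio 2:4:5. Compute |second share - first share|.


Total parts = 2 + 4 + 5 = 11
Value per part = 253 / 11 = 23
Shares: 2*23=46, 4*23=92, 5*23=115
Second share = 92, first share = 46
Difference = |92 - 46| = 46

46


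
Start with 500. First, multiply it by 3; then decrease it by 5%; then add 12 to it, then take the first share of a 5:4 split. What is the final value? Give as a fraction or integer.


Start with 500.
Step 1: Multiply by 3: 500 * 3 = 1500
Step 2: Decrease by 5%: 1500 * 95/100 = 1425
Step 3: Add 12: 1425+12=1437; split 5:4 first = 1437*5/9 = 2395/3
Final result = 2395/3

2395/3


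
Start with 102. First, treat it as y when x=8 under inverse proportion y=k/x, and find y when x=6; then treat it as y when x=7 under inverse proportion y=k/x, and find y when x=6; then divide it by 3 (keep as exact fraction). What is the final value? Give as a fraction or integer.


Start with 102.
Step 1: Inverse prop: k = (102)*8; new y = k/6 = 102*8/6 = 136
Step 2: Inverse prop: k = (136)*7; new y = k/6 = 136*7/6 = 476/3
Step 3: Divide by 3: 476/3 / 3 = 476/9
Final result = 476/9

476/9


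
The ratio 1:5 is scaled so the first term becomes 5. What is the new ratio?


Original ratio: 1:5
First term target: 5
Scale factor = 5 / 1 = 5
Multiply second term: 5 * 5 = 25
Equivalent ratio = 5:25

5:25


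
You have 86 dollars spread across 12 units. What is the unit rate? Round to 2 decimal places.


Total dollars = 86
Number of units = 12
Unit rate = 86 / 12
= 7.17 dollars per unit

7.17
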